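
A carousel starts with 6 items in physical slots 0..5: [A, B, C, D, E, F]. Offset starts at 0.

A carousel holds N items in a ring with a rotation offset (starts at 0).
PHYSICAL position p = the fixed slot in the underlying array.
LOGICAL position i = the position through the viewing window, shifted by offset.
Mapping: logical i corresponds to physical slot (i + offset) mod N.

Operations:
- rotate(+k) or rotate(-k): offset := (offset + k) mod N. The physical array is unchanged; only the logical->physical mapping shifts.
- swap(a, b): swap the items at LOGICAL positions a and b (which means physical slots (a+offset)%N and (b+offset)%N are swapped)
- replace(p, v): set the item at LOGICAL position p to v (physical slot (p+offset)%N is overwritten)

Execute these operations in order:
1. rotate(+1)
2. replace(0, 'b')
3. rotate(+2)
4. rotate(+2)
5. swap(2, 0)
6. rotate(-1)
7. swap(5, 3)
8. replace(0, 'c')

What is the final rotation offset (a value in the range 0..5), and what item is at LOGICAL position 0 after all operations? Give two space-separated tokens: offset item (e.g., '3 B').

Answer: 4 c

Derivation:
After op 1 (rotate(+1)): offset=1, physical=[A,B,C,D,E,F], logical=[B,C,D,E,F,A]
After op 2 (replace(0, 'b')): offset=1, physical=[A,b,C,D,E,F], logical=[b,C,D,E,F,A]
After op 3 (rotate(+2)): offset=3, physical=[A,b,C,D,E,F], logical=[D,E,F,A,b,C]
After op 4 (rotate(+2)): offset=5, physical=[A,b,C,D,E,F], logical=[F,A,b,C,D,E]
After op 5 (swap(2, 0)): offset=5, physical=[A,F,C,D,E,b], logical=[b,A,F,C,D,E]
After op 6 (rotate(-1)): offset=4, physical=[A,F,C,D,E,b], logical=[E,b,A,F,C,D]
After op 7 (swap(5, 3)): offset=4, physical=[A,D,C,F,E,b], logical=[E,b,A,D,C,F]
After op 8 (replace(0, 'c')): offset=4, physical=[A,D,C,F,c,b], logical=[c,b,A,D,C,F]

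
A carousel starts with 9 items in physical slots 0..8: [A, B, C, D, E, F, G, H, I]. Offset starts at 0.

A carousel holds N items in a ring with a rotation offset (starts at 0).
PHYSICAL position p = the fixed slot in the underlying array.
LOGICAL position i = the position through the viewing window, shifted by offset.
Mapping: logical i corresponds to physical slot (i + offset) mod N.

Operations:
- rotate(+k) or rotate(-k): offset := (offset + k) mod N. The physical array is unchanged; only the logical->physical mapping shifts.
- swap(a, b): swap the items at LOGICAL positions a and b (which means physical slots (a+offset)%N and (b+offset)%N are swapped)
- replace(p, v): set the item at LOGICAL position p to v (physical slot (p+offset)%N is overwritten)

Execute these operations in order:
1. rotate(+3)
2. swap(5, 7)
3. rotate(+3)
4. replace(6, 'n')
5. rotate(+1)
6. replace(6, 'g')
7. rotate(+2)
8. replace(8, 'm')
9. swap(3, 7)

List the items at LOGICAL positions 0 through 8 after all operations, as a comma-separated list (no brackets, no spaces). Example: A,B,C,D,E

After op 1 (rotate(+3)): offset=3, physical=[A,B,C,D,E,F,G,H,I], logical=[D,E,F,G,H,I,A,B,C]
After op 2 (swap(5, 7)): offset=3, physical=[A,I,C,D,E,F,G,H,B], logical=[D,E,F,G,H,B,A,I,C]
After op 3 (rotate(+3)): offset=6, physical=[A,I,C,D,E,F,G,H,B], logical=[G,H,B,A,I,C,D,E,F]
After op 4 (replace(6, 'n')): offset=6, physical=[A,I,C,n,E,F,G,H,B], logical=[G,H,B,A,I,C,n,E,F]
After op 5 (rotate(+1)): offset=7, physical=[A,I,C,n,E,F,G,H,B], logical=[H,B,A,I,C,n,E,F,G]
After op 6 (replace(6, 'g')): offset=7, physical=[A,I,C,n,g,F,G,H,B], logical=[H,B,A,I,C,n,g,F,G]
After op 7 (rotate(+2)): offset=0, physical=[A,I,C,n,g,F,G,H,B], logical=[A,I,C,n,g,F,G,H,B]
After op 8 (replace(8, 'm')): offset=0, physical=[A,I,C,n,g,F,G,H,m], logical=[A,I,C,n,g,F,G,H,m]
After op 9 (swap(3, 7)): offset=0, physical=[A,I,C,H,g,F,G,n,m], logical=[A,I,C,H,g,F,G,n,m]

Answer: A,I,C,H,g,F,G,n,m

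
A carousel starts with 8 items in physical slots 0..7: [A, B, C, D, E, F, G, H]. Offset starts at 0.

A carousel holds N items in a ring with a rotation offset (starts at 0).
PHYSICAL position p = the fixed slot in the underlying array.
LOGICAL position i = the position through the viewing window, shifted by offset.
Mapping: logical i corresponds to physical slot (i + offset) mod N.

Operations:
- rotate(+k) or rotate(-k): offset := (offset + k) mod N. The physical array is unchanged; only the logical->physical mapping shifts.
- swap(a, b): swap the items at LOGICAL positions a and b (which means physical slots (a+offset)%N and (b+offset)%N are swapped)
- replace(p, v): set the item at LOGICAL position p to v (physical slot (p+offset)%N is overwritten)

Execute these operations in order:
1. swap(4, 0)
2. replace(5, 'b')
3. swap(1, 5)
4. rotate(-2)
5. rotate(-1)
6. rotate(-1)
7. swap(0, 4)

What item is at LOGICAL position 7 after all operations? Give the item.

Answer: D

Derivation:
After op 1 (swap(4, 0)): offset=0, physical=[E,B,C,D,A,F,G,H], logical=[E,B,C,D,A,F,G,H]
After op 2 (replace(5, 'b')): offset=0, physical=[E,B,C,D,A,b,G,H], logical=[E,B,C,D,A,b,G,H]
After op 3 (swap(1, 5)): offset=0, physical=[E,b,C,D,A,B,G,H], logical=[E,b,C,D,A,B,G,H]
After op 4 (rotate(-2)): offset=6, physical=[E,b,C,D,A,B,G,H], logical=[G,H,E,b,C,D,A,B]
After op 5 (rotate(-1)): offset=5, physical=[E,b,C,D,A,B,G,H], logical=[B,G,H,E,b,C,D,A]
After op 6 (rotate(-1)): offset=4, physical=[E,b,C,D,A,B,G,H], logical=[A,B,G,H,E,b,C,D]
After op 7 (swap(0, 4)): offset=4, physical=[A,b,C,D,E,B,G,H], logical=[E,B,G,H,A,b,C,D]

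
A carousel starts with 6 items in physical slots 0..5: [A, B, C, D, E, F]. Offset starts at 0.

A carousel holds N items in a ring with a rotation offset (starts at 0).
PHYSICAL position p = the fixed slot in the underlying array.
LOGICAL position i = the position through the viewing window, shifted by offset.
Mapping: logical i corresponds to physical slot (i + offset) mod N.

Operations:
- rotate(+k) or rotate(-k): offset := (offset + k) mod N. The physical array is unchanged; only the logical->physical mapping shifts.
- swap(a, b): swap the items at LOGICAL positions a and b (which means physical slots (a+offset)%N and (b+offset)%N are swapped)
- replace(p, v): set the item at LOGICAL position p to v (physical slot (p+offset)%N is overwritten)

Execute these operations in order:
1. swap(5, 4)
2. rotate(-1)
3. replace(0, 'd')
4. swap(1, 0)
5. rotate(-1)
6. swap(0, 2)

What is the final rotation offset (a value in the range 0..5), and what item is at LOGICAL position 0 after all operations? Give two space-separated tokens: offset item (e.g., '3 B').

After op 1 (swap(5, 4)): offset=0, physical=[A,B,C,D,F,E], logical=[A,B,C,D,F,E]
After op 2 (rotate(-1)): offset=5, physical=[A,B,C,D,F,E], logical=[E,A,B,C,D,F]
After op 3 (replace(0, 'd')): offset=5, physical=[A,B,C,D,F,d], logical=[d,A,B,C,D,F]
After op 4 (swap(1, 0)): offset=5, physical=[d,B,C,D,F,A], logical=[A,d,B,C,D,F]
After op 5 (rotate(-1)): offset=4, physical=[d,B,C,D,F,A], logical=[F,A,d,B,C,D]
After op 6 (swap(0, 2)): offset=4, physical=[F,B,C,D,d,A], logical=[d,A,F,B,C,D]

Answer: 4 d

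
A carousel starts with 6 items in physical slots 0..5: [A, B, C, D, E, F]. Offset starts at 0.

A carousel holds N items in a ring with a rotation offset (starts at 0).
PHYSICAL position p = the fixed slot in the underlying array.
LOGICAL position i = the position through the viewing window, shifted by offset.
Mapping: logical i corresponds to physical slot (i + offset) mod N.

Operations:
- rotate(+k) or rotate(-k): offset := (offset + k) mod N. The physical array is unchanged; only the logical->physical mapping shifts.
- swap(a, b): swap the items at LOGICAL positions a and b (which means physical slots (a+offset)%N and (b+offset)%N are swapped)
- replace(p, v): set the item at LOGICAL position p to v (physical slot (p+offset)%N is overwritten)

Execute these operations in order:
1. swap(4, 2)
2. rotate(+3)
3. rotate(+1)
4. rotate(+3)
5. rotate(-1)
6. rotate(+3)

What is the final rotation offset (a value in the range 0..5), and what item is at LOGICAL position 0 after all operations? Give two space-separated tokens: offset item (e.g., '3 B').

After op 1 (swap(4, 2)): offset=0, physical=[A,B,E,D,C,F], logical=[A,B,E,D,C,F]
After op 2 (rotate(+3)): offset=3, physical=[A,B,E,D,C,F], logical=[D,C,F,A,B,E]
After op 3 (rotate(+1)): offset=4, physical=[A,B,E,D,C,F], logical=[C,F,A,B,E,D]
After op 4 (rotate(+3)): offset=1, physical=[A,B,E,D,C,F], logical=[B,E,D,C,F,A]
After op 5 (rotate(-1)): offset=0, physical=[A,B,E,D,C,F], logical=[A,B,E,D,C,F]
After op 6 (rotate(+3)): offset=3, physical=[A,B,E,D,C,F], logical=[D,C,F,A,B,E]

Answer: 3 D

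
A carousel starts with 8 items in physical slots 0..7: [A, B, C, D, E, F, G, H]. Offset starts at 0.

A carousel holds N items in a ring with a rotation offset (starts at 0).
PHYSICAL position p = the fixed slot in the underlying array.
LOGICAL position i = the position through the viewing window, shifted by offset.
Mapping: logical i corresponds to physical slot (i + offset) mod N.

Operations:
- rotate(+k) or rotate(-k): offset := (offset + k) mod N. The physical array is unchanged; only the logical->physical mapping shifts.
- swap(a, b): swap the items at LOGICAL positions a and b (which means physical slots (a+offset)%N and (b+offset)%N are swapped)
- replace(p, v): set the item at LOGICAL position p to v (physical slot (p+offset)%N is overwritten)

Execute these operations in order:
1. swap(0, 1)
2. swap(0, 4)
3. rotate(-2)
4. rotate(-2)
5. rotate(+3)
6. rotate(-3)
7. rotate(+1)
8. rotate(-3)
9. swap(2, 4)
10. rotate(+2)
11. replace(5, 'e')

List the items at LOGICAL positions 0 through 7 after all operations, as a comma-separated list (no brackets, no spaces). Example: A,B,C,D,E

Answer: G,F,B,H,E,e,C,D

Derivation:
After op 1 (swap(0, 1)): offset=0, physical=[B,A,C,D,E,F,G,H], logical=[B,A,C,D,E,F,G,H]
After op 2 (swap(0, 4)): offset=0, physical=[E,A,C,D,B,F,G,H], logical=[E,A,C,D,B,F,G,H]
After op 3 (rotate(-2)): offset=6, physical=[E,A,C,D,B,F,G,H], logical=[G,H,E,A,C,D,B,F]
After op 4 (rotate(-2)): offset=4, physical=[E,A,C,D,B,F,G,H], logical=[B,F,G,H,E,A,C,D]
After op 5 (rotate(+3)): offset=7, physical=[E,A,C,D,B,F,G,H], logical=[H,E,A,C,D,B,F,G]
After op 6 (rotate(-3)): offset=4, physical=[E,A,C,D,B,F,G,H], logical=[B,F,G,H,E,A,C,D]
After op 7 (rotate(+1)): offset=5, physical=[E,A,C,D,B,F,G,H], logical=[F,G,H,E,A,C,D,B]
After op 8 (rotate(-3)): offset=2, physical=[E,A,C,D,B,F,G,H], logical=[C,D,B,F,G,H,E,A]
After op 9 (swap(2, 4)): offset=2, physical=[E,A,C,D,G,F,B,H], logical=[C,D,G,F,B,H,E,A]
After op 10 (rotate(+2)): offset=4, physical=[E,A,C,D,G,F,B,H], logical=[G,F,B,H,E,A,C,D]
After op 11 (replace(5, 'e')): offset=4, physical=[E,e,C,D,G,F,B,H], logical=[G,F,B,H,E,e,C,D]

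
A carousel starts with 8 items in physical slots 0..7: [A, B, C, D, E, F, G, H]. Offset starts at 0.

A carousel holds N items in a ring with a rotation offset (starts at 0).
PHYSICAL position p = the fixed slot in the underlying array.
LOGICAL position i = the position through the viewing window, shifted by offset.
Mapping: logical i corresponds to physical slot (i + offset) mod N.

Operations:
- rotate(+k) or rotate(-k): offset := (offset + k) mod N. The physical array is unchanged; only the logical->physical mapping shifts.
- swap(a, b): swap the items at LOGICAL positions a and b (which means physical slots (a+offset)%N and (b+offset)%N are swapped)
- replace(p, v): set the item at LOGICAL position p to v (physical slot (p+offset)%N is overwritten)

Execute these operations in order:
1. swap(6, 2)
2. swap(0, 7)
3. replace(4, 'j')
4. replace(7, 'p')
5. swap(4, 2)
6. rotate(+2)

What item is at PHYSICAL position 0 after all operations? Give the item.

After op 1 (swap(6, 2)): offset=0, physical=[A,B,G,D,E,F,C,H], logical=[A,B,G,D,E,F,C,H]
After op 2 (swap(0, 7)): offset=0, physical=[H,B,G,D,E,F,C,A], logical=[H,B,G,D,E,F,C,A]
After op 3 (replace(4, 'j')): offset=0, physical=[H,B,G,D,j,F,C,A], logical=[H,B,G,D,j,F,C,A]
After op 4 (replace(7, 'p')): offset=0, physical=[H,B,G,D,j,F,C,p], logical=[H,B,G,D,j,F,C,p]
After op 5 (swap(4, 2)): offset=0, physical=[H,B,j,D,G,F,C,p], logical=[H,B,j,D,G,F,C,p]
After op 6 (rotate(+2)): offset=2, physical=[H,B,j,D,G,F,C,p], logical=[j,D,G,F,C,p,H,B]

Answer: H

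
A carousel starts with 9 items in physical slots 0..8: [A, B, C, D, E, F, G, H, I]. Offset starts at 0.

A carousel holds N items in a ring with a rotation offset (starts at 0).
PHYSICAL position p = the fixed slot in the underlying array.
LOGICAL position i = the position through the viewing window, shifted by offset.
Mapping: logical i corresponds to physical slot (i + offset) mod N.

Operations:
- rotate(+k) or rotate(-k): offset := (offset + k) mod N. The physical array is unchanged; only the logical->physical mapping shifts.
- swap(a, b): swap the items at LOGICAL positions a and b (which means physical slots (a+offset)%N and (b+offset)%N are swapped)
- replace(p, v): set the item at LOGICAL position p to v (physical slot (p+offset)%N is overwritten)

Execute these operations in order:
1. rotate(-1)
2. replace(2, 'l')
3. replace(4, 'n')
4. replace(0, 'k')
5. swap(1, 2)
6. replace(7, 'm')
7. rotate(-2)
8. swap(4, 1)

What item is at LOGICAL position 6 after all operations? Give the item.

After op 1 (rotate(-1)): offset=8, physical=[A,B,C,D,E,F,G,H,I], logical=[I,A,B,C,D,E,F,G,H]
After op 2 (replace(2, 'l')): offset=8, physical=[A,l,C,D,E,F,G,H,I], logical=[I,A,l,C,D,E,F,G,H]
After op 3 (replace(4, 'n')): offset=8, physical=[A,l,C,n,E,F,G,H,I], logical=[I,A,l,C,n,E,F,G,H]
After op 4 (replace(0, 'k')): offset=8, physical=[A,l,C,n,E,F,G,H,k], logical=[k,A,l,C,n,E,F,G,H]
After op 5 (swap(1, 2)): offset=8, physical=[l,A,C,n,E,F,G,H,k], logical=[k,l,A,C,n,E,F,G,H]
After op 6 (replace(7, 'm')): offset=8, physical=[l,A,C,n,E,F,m,H,k], logical=[k,l,A,C,n,E,F,m,H]
After op 7 (rotate(-2)): offset=6, physical=[l,A,C,n,E,F,m,H,k], logical=[m,H,k,l,A,C,n,E,F]
After op 8 (swap(4, 1)): offset=6, physical=[l,H,C,n,E,F,m,A,k], logical=[m,A,k,l,H,C,n,E,F]

Answer: n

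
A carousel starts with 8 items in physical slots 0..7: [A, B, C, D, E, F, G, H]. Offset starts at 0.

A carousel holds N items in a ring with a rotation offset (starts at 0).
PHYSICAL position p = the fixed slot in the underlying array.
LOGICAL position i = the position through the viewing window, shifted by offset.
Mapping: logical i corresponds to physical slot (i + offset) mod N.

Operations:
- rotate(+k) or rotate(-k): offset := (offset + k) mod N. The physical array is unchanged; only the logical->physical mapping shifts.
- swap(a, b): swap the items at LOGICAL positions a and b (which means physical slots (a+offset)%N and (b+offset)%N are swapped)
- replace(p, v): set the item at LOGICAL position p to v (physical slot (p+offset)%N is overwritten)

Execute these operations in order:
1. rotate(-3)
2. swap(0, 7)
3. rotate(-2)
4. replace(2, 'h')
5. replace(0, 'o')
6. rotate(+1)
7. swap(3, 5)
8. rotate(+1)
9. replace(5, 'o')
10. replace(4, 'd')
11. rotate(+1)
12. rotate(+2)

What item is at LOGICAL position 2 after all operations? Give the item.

After op 1 (rotate(-3)): offset=5, physical=[A,B,C,D,E,F,G,H], logical=[F,G,H,A,B,C,D,E]
After op 2 (swap(0, 7)): offset=5, physical=[A,B,C,D,F,E,G,H], logical=[E,G,H,A,B,C,D,F]
After op 3 (rotate(-2)): offset=3, physical=[A,B,C,D,F,E,G,H], logical=[D,F,E,G,H,A,B,C]
After op 4 (replace(2, 'h')): offset=3, physical=[A,B,C,D,F,h,G,H], logical=[D,F,h,G,H,A,B,C]
After op 5 (replace(0, 'o')): offset=3, physical=[A,B,C,o,F,h,G,H], logical=[o,F,h,G,H,A,B,C]
After op 6 (rotate(+1)): offset=4, physical=[A,B,C,o,F,h,G,H], logical=[F,h,G,H,A,B,C,o]
After op 7 (swap(3, 5)): offset=4, physical=[A,H,C,o,F,h,G,B], logical=[F,h,G,B,A,H,C,o]
After op 8 (rotate(+1)): offset=5, physical=[A,H,C,o,F,h,G,B], logical=[h,G,B,A,H,C,o,F]
After op 9 (replace(5, 'o')): offset=5, physical=[A,H,o,o,F,h,G,B], logical=[h,G,B,A,H,o,o,F]
After op 10 (replace(4, 'd')): offset=5, physical=[A,d,o,o,F,h,G,B], logical=[h,G,B,A,d,o,o,F]
After op 11 (rotate(+1)): offset=6, physical=[A,d,o,o,F,h,G,B], logical=[G,B,A,d,o,o,F,h]
After op 12 (rotate(+2)): offset=0, physical=[A,d,o,o,F,h,G,B], logical=[A,d,o,o,F,h,G,B]

Answer: o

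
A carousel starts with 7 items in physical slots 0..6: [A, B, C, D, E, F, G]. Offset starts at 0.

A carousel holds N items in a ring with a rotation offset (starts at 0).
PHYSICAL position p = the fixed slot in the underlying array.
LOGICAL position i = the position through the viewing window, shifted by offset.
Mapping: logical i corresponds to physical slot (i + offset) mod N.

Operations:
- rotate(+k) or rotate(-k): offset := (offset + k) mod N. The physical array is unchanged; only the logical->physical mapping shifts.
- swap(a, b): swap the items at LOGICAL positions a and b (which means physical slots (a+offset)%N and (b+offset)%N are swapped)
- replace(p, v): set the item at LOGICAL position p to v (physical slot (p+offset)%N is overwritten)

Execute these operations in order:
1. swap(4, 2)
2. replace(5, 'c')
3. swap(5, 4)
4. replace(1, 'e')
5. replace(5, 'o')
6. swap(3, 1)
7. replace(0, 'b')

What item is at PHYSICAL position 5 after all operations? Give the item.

Answer: o

Derivation:
After op 1 (swap(4, 2)): offset=0, physical=[A,B,E,D,C,F,G], logical=[A,B,E,D,C,F,G]
After op 2 (replace(5, 'c')): offset=0, physical=[A,B,E,D,C,c,G], logical=[A,B,E,D,C,c,G]
After op 3 (swap(5, 4)): offset=0, physical=[A,B,E,D,c,C,G], logical=[A,B,E,D,c,C,G]
After op 4 (replace(1, 'e')): offset=0, physical=[A,e,E,D,c,C,G], logical=[A,e,E,D,c,C,G]
After op 5 (replace(5, 'o')): offset=0, physical=[A,e,E,D,c,o,G], logical=[A,e,E,D,c,o,G]
After op 6 (swap(3, 1)): offset=0, physical=[A,D,E,e,c,o,G], logical=[A,D,E,e,c,o,G]
After op 7 (replace(0, 'b')): offset=0, physical=[b,D,E,e,c,o,G], logical=[b,D,E,e,c,o,G]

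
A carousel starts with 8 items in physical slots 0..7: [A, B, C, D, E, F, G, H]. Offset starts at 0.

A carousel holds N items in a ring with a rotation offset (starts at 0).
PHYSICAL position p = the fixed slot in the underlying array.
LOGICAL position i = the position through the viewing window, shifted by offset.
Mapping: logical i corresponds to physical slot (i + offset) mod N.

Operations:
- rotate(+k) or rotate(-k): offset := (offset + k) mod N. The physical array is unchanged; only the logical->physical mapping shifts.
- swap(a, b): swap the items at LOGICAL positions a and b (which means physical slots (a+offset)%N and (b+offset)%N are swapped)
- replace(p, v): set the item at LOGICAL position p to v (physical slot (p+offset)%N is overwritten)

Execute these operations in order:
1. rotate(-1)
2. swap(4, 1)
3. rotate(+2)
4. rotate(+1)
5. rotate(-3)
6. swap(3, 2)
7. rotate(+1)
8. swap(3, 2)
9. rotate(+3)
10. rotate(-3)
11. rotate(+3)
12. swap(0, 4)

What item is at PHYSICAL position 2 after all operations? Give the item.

After op 1 (rotate(-1)): offset=7, physical=[A,B,C,D,E,F,G,H], logical=[H,A,B,C,D,E,F,G]
After op 2 (swap(4, 1)): offset=7, physical=[D,B,C,A,E,F,G,H], logical=[H,D,B,C,A,E,F,G]
After op 3 (rotate(+2)): offset=1, physical=[D,B,C,A,E,F,G,H], logical=[B,C,A,E,F,G,H,D]
After op 4 (rotate(+1)): offset=2, physical=[D,B,C,A,E,F,G,H], logical=[C,A,E,F,G,H,D,B]
After op 5 (rotate(-3)): offset=7, physical=[D,B,C,A,E,F,G,H], logical=[H,D,B,C,A,E,F,G]
After op 6 (swap(3, 2)): offset=7, physical=[D,C,B,A,E,F,G,H], logical=[H,D,C,B,A,E,F,G]
After op 7 (rotate(+1)): offset=0, physical=[D,C,B,A,E,F,G,H], logical=[D,C,B,A,E,F,G,H]
After op 8 (swap(3, 2)): offset=0, physical=[D,C,A,B,E,F,G,H], logical=[D,C,A,B,E,F,G,H]
After op 9 (rotate(+3)): offset=3, physical=[D,C,A,B,E,F,G,H], logical=[B,E,F,G,H,D,C,A]
After op 10 (rotate(-3)): offset=0, physical=[D,C,A,B,E,F,G,H], logical=[D,C,A,B,E,F,G,H]
After op 11 (rotate(+3)): offset=3, physical=[D,C,A,B,E,F,G,H], logical=[B,E,F,G,H,D,C,A]
After op 12 (swap(0, 4)): offset=3, physical=[D,C,A,H,E,F,G,B], logical=[H,E,F,G,B,D,C,A]

Answer: A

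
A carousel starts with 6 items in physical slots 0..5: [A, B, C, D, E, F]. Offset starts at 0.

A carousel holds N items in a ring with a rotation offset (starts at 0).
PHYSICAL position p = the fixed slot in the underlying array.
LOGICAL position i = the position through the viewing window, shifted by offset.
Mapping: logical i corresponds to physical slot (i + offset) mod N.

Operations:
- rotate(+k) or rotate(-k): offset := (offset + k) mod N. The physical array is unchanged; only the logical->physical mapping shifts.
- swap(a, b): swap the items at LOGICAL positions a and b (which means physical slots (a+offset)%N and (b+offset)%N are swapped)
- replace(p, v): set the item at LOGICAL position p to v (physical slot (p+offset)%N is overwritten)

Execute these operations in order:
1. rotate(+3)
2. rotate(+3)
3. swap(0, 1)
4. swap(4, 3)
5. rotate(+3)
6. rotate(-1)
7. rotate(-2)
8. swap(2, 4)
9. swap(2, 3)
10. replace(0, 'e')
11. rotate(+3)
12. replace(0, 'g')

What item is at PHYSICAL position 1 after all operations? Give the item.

After op 1 (rotate(+3)): offset=3, physical=[A,B,C,D,E,F], logical=[D,E,F,A,B,C]
After op 2 (rotate(+3)): offset=0, physical=[A,B,C,D,E,F], logical=[A,B,C,D,E,F]
After op 3 (swap(0, 1)): offset=0, physical=[B,A,C,D,E,F], logical=[B,A,C,D,E,F]
After op 4 (swap(4, 3)): offset=0, physical=[B,A,C,E,D,F], logical=[B,A,C,E,D,F]
After op 5 (rotate(+3)): offset=3, physical=[B,A,C,E,D,F], logical=[E,D,F,B,A,C]
After op 6 (rotate(-1)): offset=2, physical=[B,A,C,E,D,F], logical=[C,E,D,F,B,A]
After op 7 (rotate(-2)): offset=0, physical=[B,A,C,E,D,F], logical=[B,A,C,E,D,F]
After op 8 (swap(2, 4)): offset=0, physical=[B,A,D,E,C,F], logical=[B,A,D,E,C,F]
After op 9 (swap(2, 3)): offset=0, physical=[B,A,E,D,C,F], logical=[B,A,E,D,C,F]
After op 10 (replace(0, 'e')): offset=0, physical=[e,A,E,D,C,F], logical=[e,A,E,D,C,F]
After op 11 (rotate(+3)): offset=3, physical=[e,A,E,D,C,F], logical=[D,C,F,e,A,E]
After op 12 (replace(0, 'g')): offset=3, physical=[e,A,E,g,C,F], logical=[g,C,F,e,A,E]

Answer: A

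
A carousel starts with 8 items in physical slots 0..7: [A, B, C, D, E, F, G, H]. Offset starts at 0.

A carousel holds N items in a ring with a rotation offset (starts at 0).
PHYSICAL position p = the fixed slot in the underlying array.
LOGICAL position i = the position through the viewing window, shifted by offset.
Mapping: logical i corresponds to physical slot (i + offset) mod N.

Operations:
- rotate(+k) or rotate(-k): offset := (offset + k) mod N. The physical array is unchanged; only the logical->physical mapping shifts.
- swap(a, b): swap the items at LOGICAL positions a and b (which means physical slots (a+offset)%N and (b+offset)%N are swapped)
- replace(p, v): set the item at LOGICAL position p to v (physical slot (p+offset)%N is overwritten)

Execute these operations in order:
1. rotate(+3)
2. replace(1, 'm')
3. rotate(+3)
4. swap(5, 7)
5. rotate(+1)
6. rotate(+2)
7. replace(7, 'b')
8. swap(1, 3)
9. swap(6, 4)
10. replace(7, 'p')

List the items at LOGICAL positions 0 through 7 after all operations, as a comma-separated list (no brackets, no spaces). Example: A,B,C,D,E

Answer: B,m,F,C,H,G,D,p

Derivation:
After op 1 (rotate(+3)): offset=3, physical=[A,B,C,D,E,F,G,H], logical=[D,E,F,G,H,A,B,C]
After op 2 (replace(1, 'm')): offset=3, physical=[A,B,C,D,m,F,G,H], logical=[D,m,F,G,H,A,B,C]
After op 3 (rotate(+3)): offset=6, physical=[A,B,C,D,m,F,G,H], logical=[G,H,A,B,C,D,m,F]
After op 4 (swap(5, 7)): offset=6, physical=[A,B,C,F,m,D,G,H], logical=[G,H,A,B,C,F,m,D]
After op 5 (rotate(+1)): offset=7, physical=[A,B,C,F,m,D,G,H], logical=[H,A,B,C,F,m,D,G]
After op 6 (rotate(+2)): offset=1, physical=[A,B,C,F,m,D,G,H], logical=[B,C,F,m,D,G,H,A]
After op 7 (replace(7, 'b')): offset=1, physical=[b,B,C,F,m,D,G,H], logical=[B,C,F,m,D,G,H,b]
After op 8 (swap(1, 3)): offset=1, physical=[b,B,m,F,C,D,G,H], logical=[B,m,F,C,D,G,H,b]
After op 9 (swap(6, 4)): offset=1, physical=[b,B,m,F,C,H,G,D], logical=[B,m,F,C,H,G,D,b]
After op 10 (replace(7, 'p')): offset=1, physical=[p,B,m,F,C,H,G,D], logical=[B,m,F,C,H,G,D,p]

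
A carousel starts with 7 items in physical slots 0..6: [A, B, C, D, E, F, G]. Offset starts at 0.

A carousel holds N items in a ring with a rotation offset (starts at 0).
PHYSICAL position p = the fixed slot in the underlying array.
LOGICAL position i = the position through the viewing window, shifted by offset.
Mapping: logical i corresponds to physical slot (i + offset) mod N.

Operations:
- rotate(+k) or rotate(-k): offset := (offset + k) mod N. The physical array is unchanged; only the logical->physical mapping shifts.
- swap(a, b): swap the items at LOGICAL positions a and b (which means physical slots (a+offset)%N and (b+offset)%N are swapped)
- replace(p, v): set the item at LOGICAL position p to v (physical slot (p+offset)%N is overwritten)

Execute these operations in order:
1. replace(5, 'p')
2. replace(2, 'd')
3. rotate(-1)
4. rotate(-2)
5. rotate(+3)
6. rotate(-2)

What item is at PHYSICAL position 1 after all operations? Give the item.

Answer: B

Derivation:
After op 1 (replace(5, 'p')): offset=0, physical=[A,B,C,D,E,p,G], logical=[A,B,C,D,E,p,G]
After op 2 (replace(2, 'd')): offset=0, physical=[A,B,d,D,E,p,G], logical=[A,B,d,D,E,p,G]
After op 3 (rotate(-1)): offset=6, physical=[A,B,d,D,E,p,G], logical=[G,A,B,d,D,E,p]
After op 4 (rotate(-2)): offset=4, physical=[A,B,d,D,E,p,G], logical=[E,p,G,A,B,d,D]
After op 5 (rotate(+3)): offset=0, physical=[A,B,d,D,E,p,G], logical=[A,B,d,D,E,p,G]
After op 6 (rotate(-2)): offset=5, physical=[A,B,d,D,E,p,G], logical=[p,G,A,B,d,D,E]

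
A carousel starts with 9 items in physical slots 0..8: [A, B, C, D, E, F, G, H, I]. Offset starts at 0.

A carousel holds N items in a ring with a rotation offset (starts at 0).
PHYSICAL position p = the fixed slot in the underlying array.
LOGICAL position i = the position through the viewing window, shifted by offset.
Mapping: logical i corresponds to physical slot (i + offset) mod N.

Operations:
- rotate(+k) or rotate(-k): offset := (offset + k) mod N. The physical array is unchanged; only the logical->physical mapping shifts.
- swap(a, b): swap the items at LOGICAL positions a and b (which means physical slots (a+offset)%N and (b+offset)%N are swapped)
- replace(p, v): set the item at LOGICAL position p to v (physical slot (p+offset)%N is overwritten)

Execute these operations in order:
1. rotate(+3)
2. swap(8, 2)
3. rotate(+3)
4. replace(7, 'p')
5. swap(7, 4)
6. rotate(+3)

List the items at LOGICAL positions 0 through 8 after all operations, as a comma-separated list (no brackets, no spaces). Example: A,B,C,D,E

After op 1 (rotate(+3)): offset=3, physical=[A,B,C,D,E,F,G,H,I], logical=[D,E,F,G,H,I,A,B,C]
After op 2 (swap(8, 2)): offset=3, physical=[A,B,F,D,E,C,G,H,I], logical=[D,E,C,G,H,I,A,B,F]
After op 3 (rotate(+3)): offset=6, physical=[A,B,F,D,E,C,G,H,I], logical=[G,H,I,A,B,F,D,E,C]
After op 4 (replace(7, 'p')): offset=6, physical=[A,B,F,D,p,C,G,H,I], logical=[G,H,I,A,B,F,D,p,C]
After op 5 (swap(7, 4)): offset=6, physical=[A,p,F,D,B,C,G,H,I], logical=[G,H,I,A,p,F,D,B,C]
After op 6 (rotate(+3)): offset=0, physical=[A,p,F,D,B,C,G,H,I], logical=[A,p,F,D,B,C,G,H,I]

Answer: A,p,F,D,B,C,G,H,I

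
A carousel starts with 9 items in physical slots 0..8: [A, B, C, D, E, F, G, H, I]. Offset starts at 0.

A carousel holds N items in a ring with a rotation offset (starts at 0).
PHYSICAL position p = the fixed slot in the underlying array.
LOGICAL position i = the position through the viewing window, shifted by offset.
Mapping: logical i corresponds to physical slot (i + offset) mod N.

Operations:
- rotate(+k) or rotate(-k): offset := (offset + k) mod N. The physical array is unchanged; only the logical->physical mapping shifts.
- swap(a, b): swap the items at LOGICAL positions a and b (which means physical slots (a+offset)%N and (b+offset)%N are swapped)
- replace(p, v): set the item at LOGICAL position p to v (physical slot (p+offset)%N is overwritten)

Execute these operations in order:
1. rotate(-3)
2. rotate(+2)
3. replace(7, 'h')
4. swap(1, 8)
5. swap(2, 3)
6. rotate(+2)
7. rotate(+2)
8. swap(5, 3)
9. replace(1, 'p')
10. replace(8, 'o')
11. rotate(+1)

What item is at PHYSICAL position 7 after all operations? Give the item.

Answer: A

Derivation:
After op 1 (rotate(-3)): offset=6, physical=[A,B,C,D,E,F,G,H,I], logical=[G,H,I,A,B,C,D,E,F]
After op 2 (rotate(+2)): offset=8, physical=[A,B,C,D,E,F,G,H,I], logical=[I,A,B,C,D,E,F,G,H]
After op 3 (replace(7, 'h')): offset=8, physical=[A,B,C,D,E,F,h,H,I], logical=[I,A,B,C,D,E,F,h,H]
After op 4 (swap(1, 8)): offset=8, physical=[H,B,C,D,E,F,h,A,I], logical=[I,H,B,C,D,E,F,h,A]
After op 5 (swap(2, 3)): offset=8, physical=[H,C,B,D,E,F,h,A,I], logical=[I,H,C,B,D,E,F,h,A]
After op 6 (rotate(+2)): offset=1, physical=[H,C,B,D,E,F,h,A,I], logical=[C,B,D,E,F,h,A,I,H]
After op 7 (rotate(+2)): offset=3, physical=[H,C,B,D,E,F,h,A,I], logical=[D,E,F,h,A,I,H,C,B]
After op 8 (swap(5, 3)): offset=3, physical=[H,C,B,D,E,F,I,A,h], logical=[D,E,F,I,A,h,H,C,B]
After op 9 (replace(1, 'p')): offset=3, physical=[H,C,B,D,p,F,I,A,h], logical=[D,p,F,I,A,h,H,C,B]
After op 10 (replace(8, 'o')): offset=3, physical=[H,C,o,D,p,F,I,A,h], logical=[D,p,F,I,A,h,H,C,o]
After op 11 (rotate(+1)): offset=4, physical=[H,C,o,D,p,F,I,A,h], logical=[p,F,I,A,h,H,C,o,D]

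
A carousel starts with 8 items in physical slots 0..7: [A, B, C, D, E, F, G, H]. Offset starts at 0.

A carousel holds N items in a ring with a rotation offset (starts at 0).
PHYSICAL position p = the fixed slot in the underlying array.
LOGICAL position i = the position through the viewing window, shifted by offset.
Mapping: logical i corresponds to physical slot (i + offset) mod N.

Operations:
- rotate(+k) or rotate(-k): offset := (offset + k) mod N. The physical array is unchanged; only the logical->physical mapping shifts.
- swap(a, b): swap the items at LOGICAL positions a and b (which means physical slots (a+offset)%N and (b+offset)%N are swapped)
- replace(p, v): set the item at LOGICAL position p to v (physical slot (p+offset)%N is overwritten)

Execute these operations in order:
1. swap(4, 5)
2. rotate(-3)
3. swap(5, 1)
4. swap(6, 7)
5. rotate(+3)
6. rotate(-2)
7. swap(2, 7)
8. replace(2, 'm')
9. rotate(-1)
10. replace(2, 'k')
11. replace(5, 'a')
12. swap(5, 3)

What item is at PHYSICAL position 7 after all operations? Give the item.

Answer: k

Derivation:
After op 1 (swap(4, 5)): offset=0, physical=[A,B,C,D,F,E,G,H], logical=[A,B,C,D,F,E,G,H]
After op 2 (rotate(-3)): offset=5, physical=[A,B,C,D,F,E,G,H], logical=[E,G,H,A,B,C,D,F]
After op 3 (swap(5, 1)): offset=5, physical=[A,B,G,D,F,E,C,H], logical=[E,C,H,A,B,G,D,F]
After op 4 (swap(6, 7)): offset=5, physical=[A,B,G,F,D,E,C,H], logical=[E,C,H,A,B,G,F,D]
After op 5 (rotate(+3)): offset=0, physical=[A,B,G,F,D,E,C,H], logical=[A,B,G,F,D,E,C,H]
After op 6 (rotate(-2)): offset=6, physical=[A,B,G,F,D,E,C,H], logical=[C,H,A,B,G,F,D,E]
After op 7 (swap(2, 7)): offset=6, physical=[E,B,G,F,D,A,C,H], logical=[C,H,E,B,G,F,D,A]
After op 8 (replace(2, 'm')): offset=6, physical=[m,B,G,F,D,A,C,H], logical=[C,H,m,B,G,F,D,A]
After op 9 (rotate(-1)): offset=5, physical=[m,B,G,F,D,A,C,H], logical=[A,C,H,m,B,G,F,D]
After op 10 (replace(2, 'k')): offset=5, physical=[m,B,G,F,D,A,C,k], logical=[A,C,k,m,B,G,F,D]
After op 11 (replace(5, 'a')): offset=5, physical=[m,B,a,F,D,A,C,k], logical=[A,C,k,m,B,a,F,D]
After op 12 (swap(5, 3)): offset=5, physical=[a,B,m,F,D,A,C,k], logical=[A,C,k,a,B,m,F,D]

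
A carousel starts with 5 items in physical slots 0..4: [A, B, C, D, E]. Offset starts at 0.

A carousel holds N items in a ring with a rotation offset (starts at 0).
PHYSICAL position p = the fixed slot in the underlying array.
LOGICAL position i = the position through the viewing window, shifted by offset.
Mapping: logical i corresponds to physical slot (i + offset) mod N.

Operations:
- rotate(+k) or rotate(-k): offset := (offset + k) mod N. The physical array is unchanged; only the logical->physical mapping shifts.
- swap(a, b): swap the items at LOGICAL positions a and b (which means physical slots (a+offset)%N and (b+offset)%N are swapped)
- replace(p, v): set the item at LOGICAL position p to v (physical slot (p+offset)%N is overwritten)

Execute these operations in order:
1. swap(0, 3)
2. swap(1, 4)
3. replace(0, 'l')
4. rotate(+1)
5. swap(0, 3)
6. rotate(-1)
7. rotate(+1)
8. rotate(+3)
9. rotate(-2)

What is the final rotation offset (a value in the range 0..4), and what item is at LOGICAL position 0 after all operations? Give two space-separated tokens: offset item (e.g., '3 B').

After op 1 (swap(0, 3)): offset=0, physical=[D,B,C,A,E], logical=[D,B,C,A,E]
After op 2 (swap(1, 4)): offset=0, physical=[D,E,C,A,B], logical=[D,E,C,A,B]
After op 3 (replace(0, 'l')): offset=0, physical=[l,E,C,A,B], logical=[l,E,C,A,B]
After op 4 (rotate(+1)): offset=1, physical=[l,E,C,A,B], logical=[E,C,A,B,l]
After op 5 (swap(0, 3)): offset=1, physical=[l,B,C,A,E], logical=[B,C,A,E,l]
After op 6 (rotate(-1)): offset=0, physical=[l,B,C,A,E], logical=[l,B,C,A,E]
After op 7 (rotate(+1)): offset=1, physical=[l,B,C,A,E], logical=[B,C,A,E,l]
After op 8 (rotate(+3)): offset=4, physical=[l,B,C,A,E], logical=[E,l,B,C,A]
After op 9 (rotate(-2)): offset=2, physical=[l,B,C,A,E], logical=[C,A,E,l,B]

Answer: 2 C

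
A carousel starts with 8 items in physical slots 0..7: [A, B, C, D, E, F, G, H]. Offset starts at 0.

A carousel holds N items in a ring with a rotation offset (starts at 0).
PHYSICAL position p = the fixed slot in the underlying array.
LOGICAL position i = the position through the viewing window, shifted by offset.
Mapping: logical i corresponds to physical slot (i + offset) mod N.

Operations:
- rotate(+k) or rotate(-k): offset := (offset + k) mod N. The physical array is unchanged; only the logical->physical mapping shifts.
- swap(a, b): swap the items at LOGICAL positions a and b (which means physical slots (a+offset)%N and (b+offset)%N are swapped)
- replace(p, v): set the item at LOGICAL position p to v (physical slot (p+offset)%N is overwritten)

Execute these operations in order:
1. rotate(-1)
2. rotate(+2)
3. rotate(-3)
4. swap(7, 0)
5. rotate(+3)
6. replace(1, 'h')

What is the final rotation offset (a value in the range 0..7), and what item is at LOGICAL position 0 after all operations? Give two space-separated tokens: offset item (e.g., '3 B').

After op 1 (rotate(-1)): offset=7, physical=[A,B,C,D,E,F,G,H], logical=[H,A,B,C,D,E,F,G]
After op 2 (rotate(+2)): offset=1, physical=[A,B,C,D,E,F,G,H], logical=[B,C,D,E,F,G,H,A]
After op 3 (rotate(-3)): offset=6, physical=[A,B,C,D,E,F,G,H], logical=[G,H,A,B,C,D,E,F]
After op 4 (swap(7, 0)): offset=6, physical=[A,B,C,D,E,G,F,H], logical=[F,H,A,B,C,D,E,G]
After op 5 (rotate(+3)): offset=1, physical=[A,B,C,D,E,G,F,H], logical=[B,C,D,E,G,F,H,A]
After op 6 (replace(1, 'h')): offset=1, physical=[A,B,h,D,E,G,F,H], logical=[B,h,D,E,G,F,H,A]

Answer: 1 B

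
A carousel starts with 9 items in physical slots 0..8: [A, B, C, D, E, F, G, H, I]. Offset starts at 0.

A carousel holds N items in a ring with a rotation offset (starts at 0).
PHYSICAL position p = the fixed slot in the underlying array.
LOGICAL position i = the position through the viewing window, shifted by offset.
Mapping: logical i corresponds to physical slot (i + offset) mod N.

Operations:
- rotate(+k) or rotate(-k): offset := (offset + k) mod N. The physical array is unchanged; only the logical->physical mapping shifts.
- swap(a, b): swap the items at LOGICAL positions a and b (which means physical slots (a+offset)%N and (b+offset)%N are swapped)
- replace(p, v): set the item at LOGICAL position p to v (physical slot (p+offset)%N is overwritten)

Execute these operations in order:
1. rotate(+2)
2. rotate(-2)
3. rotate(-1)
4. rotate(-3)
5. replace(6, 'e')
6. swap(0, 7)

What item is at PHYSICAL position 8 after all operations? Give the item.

After op 1 (rotate(+2)): offset=2, physical=[A,B,C,D,E,F,G,H,I], logical=[C,D,E,F,G,H,I,A,B]
After op 2 (rotate(-2)): offset=0, physical=[A,B,C,D,E,F,G,H,I], logical=[A,B,C,D,E,F,G,H,I]
After op 3 (rotate(-1)): offset=8, physical=[A,B,C,D,E,F,G,H,I], logical=[I,A,B,C,D,E,F,G,H]
After op 4 (rotate(-3)): offset=5, physical=[A,B,C,D,E,F,G,H,I], logical=[F,G,H,I,A,B,C,D,E]
After op 5 (replace(6, 'e')): offset=5, physical=[A,B,e,D,E,F,G,H,I], logical=[F,G,H,I,A,B,e,D,E]
After op 6 (swap(0, 7)): offset=5, physical=[A,B,e,F,E,D,G,H,I], logical=[D,G,H,I,A,B,e,F,E]

Answer: I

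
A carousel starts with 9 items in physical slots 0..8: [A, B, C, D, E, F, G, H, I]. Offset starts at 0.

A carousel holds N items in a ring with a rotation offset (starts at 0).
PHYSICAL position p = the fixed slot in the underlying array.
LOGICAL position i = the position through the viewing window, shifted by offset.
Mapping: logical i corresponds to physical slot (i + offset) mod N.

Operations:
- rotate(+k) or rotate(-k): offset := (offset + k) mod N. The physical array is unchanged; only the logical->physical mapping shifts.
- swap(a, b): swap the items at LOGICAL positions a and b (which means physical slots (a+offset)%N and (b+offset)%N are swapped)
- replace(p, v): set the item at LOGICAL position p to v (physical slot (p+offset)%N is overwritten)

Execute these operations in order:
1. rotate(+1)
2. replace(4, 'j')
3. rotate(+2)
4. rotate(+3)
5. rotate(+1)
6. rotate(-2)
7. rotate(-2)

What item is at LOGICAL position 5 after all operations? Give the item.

Answer: I

Derivation:
After op 1 (rotate(+1)): offset=1, physical=[A,B,C,D,E,F,G,H,I], logical=[B,C,D,E,F,G,H,I,A]
After op 2 (replace(4, 'j')): offset=1, physical=[A,B,C,D,E,j,G,H,I], logical=[B,C,D,E,j,G,H,I,A]
After op 3 (rotate(+2)): offset=3, physical=[A,B,C,D,E,j,G,H,I], logical=[D,E,j,G,H,I,A,B,C]
After op 4 (rotate(+3)): offset=6, physical=[A,B,C,D,E,j,G,H,I], logical=[G,H,I,A,B,C,D,E,j]
After op 5 (rotate(+1)): offset=7, physical=[A,B,C,D,E,j,G,H,I], logical=[H,I,A,B,C,D,E,j,G]
After op 6 (rotate(-2)): offset=5, physical=[A,B,C,D,E,j,G,H,I], logical=[j,G,H,I,A,B,C,D,E]
After op 7 (rotate(-2)): offset=3, physical=[A,B,C,D,E,j,G,H,I], logical=[D,E,j,G,H,I,A,B,C]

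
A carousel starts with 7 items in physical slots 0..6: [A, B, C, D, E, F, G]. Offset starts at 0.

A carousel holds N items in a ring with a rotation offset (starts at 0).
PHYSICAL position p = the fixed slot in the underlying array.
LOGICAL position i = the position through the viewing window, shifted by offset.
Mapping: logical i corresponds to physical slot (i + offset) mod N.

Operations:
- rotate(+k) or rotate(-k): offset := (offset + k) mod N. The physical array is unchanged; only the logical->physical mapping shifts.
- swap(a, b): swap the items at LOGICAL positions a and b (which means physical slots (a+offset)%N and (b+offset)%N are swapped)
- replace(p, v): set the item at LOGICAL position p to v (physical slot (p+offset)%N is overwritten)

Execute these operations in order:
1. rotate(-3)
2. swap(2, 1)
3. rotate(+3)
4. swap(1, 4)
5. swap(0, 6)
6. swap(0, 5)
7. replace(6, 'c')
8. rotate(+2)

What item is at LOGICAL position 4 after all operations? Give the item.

After op 1 (rotate(-3)): offset=4, physical=[A,B,C,D,E,F,G], logical=[E,F,G,A,B,C,D]
After op 2 (swap(2, 1)): offset=4, physical=[A,B,C,D,E,G,F], logical=[E,G,F,A,B,C,D]
After op 3 (rotate(+3)): offset=0, physical=[A,B,C,D,E,G,F], logical=[A,B,C,D,E,G,F]
After op 4 (swap(1, 4)): offset=0, physical=[A,E,C,D,B,G,F], logical=[A,E,C,D,B,G,F]
After op 5 (swap(0, 6)): offset=0, physical=[F,E,C,D,B,G,A], logical=[F,E,C,D,B,G,A]
After op 6 (swap(0, 5)): offset=0, physical=[G,E,C,D,B,F,A], logical=[G,E,C,D,B,F,A]
After op 7 (replace(6, 'c')): offset=0, physical=[G,E,C,D,B,F,c], logical=[G,E,C,D,B,F,c]
After op 8 (rotate(+2)): offset=2, physical=[G,E,C,D,B,F,c], logical=[C,D,B,F,c,G,E]

Answer: c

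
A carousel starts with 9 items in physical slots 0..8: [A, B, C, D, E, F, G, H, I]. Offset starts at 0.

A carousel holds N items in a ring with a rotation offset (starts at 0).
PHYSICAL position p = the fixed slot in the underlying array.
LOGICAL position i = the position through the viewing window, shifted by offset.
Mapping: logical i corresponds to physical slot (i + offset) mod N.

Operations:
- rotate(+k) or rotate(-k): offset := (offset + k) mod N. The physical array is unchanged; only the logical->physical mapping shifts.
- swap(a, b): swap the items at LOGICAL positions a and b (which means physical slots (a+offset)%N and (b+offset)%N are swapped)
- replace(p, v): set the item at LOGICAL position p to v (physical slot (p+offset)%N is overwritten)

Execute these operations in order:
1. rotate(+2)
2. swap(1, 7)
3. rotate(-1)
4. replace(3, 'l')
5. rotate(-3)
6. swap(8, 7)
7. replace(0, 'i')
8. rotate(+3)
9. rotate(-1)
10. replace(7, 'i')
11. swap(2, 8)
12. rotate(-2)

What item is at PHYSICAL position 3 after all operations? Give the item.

Answer: A

Derivation:
After op 1 (rotate(+2)): offset=2, physical=[A,B,C,D,E,F,G,H,I], logical=[C,D,E,F,G,H,I,A,B]
After op 2 (swap(1, 7)): offset=2, physical=[D,B,C,A,E,F,G,H,I], logical=[C,A,E,F,G,H,I,D,B]
After op 3 (rotate(-1)): offset=1, physical=[D,B,C,A,E,F,G,H,I], logical=[B,C,A,E,F,G,H,I,D]
After op 4 (replace(3, 'l')): offset=1, physical=[D,B,C,A,l,F,G,H,I], logical=[B,C,A,l,F,G,H,I,D]
After op 5 (rotate(-3)): offset=7, physical=[D,B,C,A,l,F,G,H,I], logical=[H,I,D,B,C,A,l,F,G]
After op 6 (swap(8, 7)): offset=7, physical=[D,B,C,A,l,G,F,H,I], logical=[H,I,D,B,C,A,l,G,F]
After op 7 (replace(0, 'i')): offset=7, physical=[D,B,C,A,l,G,F,i,I], logical=[i,I,D,B,C,A,l,G,F]
After op 8 (rotate(+3)): offset=1, physical=[D,B,C,A,l,G,F,i,I], logical=[B,C,A,l,G,F,i,I,D]
After op 9 (rotate(-1)): offset=0, physical=[D,B,C,A,l,G,F,i,I], logical=[D,B,C,A,l,G,F,i,I]
After op 10 (replace(7, 'i')): offset=0, physical=[D,B,C,A,l,G,F,i,I], logical=[D,B,C,A,l,G,F,i,I]
After op 11 (swap(2, 8)): offset=0, physical=[D,B,I,A,l,G,F,i,C], logical=[D,B,I,A,l,G,F,i,C]
After op 12 (rotate(-2)): offset=7, physical=[D,B,I,A,l,G,F,i,C], logical=[i,C,D,B,I,A,l,G,F]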